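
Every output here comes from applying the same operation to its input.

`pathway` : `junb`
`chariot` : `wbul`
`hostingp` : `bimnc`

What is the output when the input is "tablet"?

nuv

The rule is to delete the last 3 characters, then shift every letter 6 places backward in the alphabet (wrapping around).
On "tablet": the first step gives "tab", and the second then gives "nuv".
(Check on "hostingp": → "hosti" → "bimnc" ✓)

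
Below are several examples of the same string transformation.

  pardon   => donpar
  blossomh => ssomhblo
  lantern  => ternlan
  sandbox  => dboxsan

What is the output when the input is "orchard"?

The pattern: move the first 3 characters to the end (rotate left by 3).
Applying that to "orchard" gives "hardorc".

hardorc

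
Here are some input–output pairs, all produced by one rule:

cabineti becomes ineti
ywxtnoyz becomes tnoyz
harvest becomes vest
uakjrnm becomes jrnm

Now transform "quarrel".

rrel

Looking at the pairs, the operation is to delete the first 3 characters.
Applying that to "quarrel" gives "rrel".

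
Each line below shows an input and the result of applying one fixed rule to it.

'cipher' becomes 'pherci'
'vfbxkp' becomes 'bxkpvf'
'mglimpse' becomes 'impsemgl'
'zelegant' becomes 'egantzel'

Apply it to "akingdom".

In each case the input is transformed by: swap the front and back halves of the string, then move the last character to the front.
Working it through for "akingdom": intermediate "gdomakin", final "ngdomaki".

ngdomaki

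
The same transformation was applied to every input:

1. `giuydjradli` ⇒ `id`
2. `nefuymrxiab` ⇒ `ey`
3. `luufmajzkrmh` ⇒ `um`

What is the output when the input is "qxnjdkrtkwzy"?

The pattern: keep one character in every 3, starting at position 2 (positions 2nd, 5th, 8th, ...), then delete the last 2 characters.
For "qxnjdkrtkwzy", step one produces "xdtz"; step two turns that into "xd".

xd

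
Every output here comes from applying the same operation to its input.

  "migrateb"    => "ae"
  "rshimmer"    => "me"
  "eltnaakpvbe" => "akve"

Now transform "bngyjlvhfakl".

jvfk

Looking at the pairs, the operation is to delete the first 3 characters, then keep every other character starting from the second (positions 2nd, 4th, 6th, ...).
Working it through for "bngyjlvhfakl": intermediate "yjlvhfakl", final "jvfk".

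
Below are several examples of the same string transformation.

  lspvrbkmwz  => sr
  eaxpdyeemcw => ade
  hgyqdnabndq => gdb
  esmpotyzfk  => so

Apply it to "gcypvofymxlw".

What's happening: delete the last 3 characters, then keep one character in every 3, starting at position 2 (positions 2nd, 5th, 8th, ...).
On "gcypvofymxlw": the first step gives "gcypvofym", and the second then gives "cvy".

cvy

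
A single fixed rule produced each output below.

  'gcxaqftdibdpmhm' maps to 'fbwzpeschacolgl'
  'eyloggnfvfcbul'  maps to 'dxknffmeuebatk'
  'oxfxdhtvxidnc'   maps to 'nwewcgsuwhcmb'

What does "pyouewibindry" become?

Looking at the pairs, the operation is to shift every letter 1 place backward in the alphabet (wrapping around).
So "pyouewibindry" becomes "oxntdvhahmcqx".

oxntdvhahmcqx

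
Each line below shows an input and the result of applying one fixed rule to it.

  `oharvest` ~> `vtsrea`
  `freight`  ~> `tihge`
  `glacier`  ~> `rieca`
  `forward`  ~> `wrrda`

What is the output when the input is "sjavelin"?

vnliea

In each case the input is transformed by: delete the first 2 characters, then sort the characters into reverse alphabetical order.
Working it through for "sjavelin": intermediate "avelin", final "vnliea".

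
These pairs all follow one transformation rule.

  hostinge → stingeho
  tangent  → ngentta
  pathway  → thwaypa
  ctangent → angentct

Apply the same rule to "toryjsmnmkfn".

Looking at the pairs, the operation is to move the first 2 characters to the end (rotate left by 2).
"toryjsmnmkfn" → "ryjsmnmkfnto".

ryjsmnmkfnto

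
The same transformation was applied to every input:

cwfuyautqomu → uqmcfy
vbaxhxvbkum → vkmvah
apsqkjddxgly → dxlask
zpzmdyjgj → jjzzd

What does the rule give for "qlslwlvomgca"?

What's happening: keep every other character starting from the first (positions 1st, 3rd, 5th, ...), then move the first 3 characters to the end (rotate left by 3).
Applying both steps to "qlslwlvomgca": "qswvmc", then "vmcqsw".

vmcqsw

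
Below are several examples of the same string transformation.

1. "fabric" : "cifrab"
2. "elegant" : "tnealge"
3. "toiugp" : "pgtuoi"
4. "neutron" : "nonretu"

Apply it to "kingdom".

The pattern: move the last character to the front, then take characters alternately from the front and the back (1st, last, 2nd, 2nd-last, ...).
For "kingdom", step one produces "mkingdo"; step two turns that into "mokdign".
(Check on "elegant": → "telegan" → "tnealge" ✓)

mokdign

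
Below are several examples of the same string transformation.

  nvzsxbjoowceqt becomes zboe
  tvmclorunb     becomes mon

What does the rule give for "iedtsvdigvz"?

dvg

What's happening: keep one character in every 3, starting at position 3 (positions 3rd, 6th, 9th, ...).
Applying that to "iedtsvdigvz" gives "dvg".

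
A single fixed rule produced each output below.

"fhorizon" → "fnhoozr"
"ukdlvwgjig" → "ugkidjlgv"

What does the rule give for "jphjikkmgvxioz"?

jzpohijxivkgk

What's happening: take characters alternately from the front and the back (1st, last, 2nd, 2nd-last, ...), then delete the last character.
Working it through for "jphjikkmgvxioz": intermediate "jzpohijxivkgkm", final "jzpohijxivkgk".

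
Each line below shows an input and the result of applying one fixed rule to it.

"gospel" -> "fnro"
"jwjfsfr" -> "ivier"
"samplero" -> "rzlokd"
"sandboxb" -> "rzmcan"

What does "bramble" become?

What's happening: shift every letter 1 place backward in the alphabet (wrapping around), then delete the last 2 characters.
Applying both steps to "bramble": "aqzlakd", then "aqzla".

aqzla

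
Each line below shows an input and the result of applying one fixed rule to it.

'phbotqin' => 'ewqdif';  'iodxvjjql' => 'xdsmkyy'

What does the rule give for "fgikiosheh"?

uvxzxdhw

The rule is to delete the last 2 characters, then shift every letter 11 places backward in the alphabet (wrapping around).
On "fgikiosheh": the first step gives "fgikiosh", and the second then gives "uvxzxdhw".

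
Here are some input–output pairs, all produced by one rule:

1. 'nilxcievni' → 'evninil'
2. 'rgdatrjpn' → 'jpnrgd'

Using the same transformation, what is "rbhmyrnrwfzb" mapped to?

nrwfzbrbh

Looking at the pairs, the operation is to move the first 3 characters to the end (rotate left by 3), then delete the first 3 characters.
For "rbhmyrnrwfzb", step one produces "myrnrwfzbrbh"; step two turns that into "nrwfzbrbh".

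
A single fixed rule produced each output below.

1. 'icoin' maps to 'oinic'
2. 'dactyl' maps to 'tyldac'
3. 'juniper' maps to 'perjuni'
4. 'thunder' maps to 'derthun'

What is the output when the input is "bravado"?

Each output is the input with this applied: move the last 3 characters to the front (rotate right by 3).
Applying that to "bravado" gives "adobrav".

adobrav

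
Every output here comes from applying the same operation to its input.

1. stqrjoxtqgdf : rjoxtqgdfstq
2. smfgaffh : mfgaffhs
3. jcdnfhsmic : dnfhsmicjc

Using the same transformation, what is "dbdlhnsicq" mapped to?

The pattern: move the last 3 characters to the front (rotate right by 3), then swap the front and back halves of the string.
"dbdlhnsicq" → "icqdbdlhns" → "dlhnsicqdb".

dlhnsicqdb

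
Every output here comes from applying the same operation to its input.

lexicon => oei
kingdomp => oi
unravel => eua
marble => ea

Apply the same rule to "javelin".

iae

The transformation: move the last 3 characters to the front (rotate right by 3), then keep only the vowels.
Working it through for "javelin": intermediate "linjave", final "iae".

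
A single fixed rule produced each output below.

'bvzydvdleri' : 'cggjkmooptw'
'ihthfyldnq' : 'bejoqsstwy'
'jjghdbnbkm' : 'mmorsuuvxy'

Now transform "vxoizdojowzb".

ghikkmotuzzz

What's happening: shift every letter 11 places forward in the alphabet (wrapping around), then sort the characters into alphabetical order.
On "vxoizdojowzb": the first step gives "giztkozuzhkm", and the second then gives "ghikkmotuzzz".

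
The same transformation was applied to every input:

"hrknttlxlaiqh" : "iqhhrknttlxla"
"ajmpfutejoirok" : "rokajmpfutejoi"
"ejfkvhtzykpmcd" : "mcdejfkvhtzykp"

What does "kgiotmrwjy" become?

wjykgiotmr

What's happening: move the last 3 characters to the front (rotate right by 3).
Applying that to "kgiotmrwjy" gives "wjykgiotmr".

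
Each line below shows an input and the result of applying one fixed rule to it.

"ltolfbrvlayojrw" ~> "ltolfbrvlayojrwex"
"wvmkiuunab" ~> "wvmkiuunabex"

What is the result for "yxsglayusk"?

What's happening: append "ex".
Applying that to "yxsglayusk" gives "yxsglayuskex".

yxsglayuskex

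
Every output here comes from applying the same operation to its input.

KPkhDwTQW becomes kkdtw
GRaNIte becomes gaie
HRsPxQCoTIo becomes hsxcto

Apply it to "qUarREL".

The pattern: keep every other character starting from the first (positions 1st, 3rd, 5th, ...), then convert every letter to lowercase.
On "qUarREL": the first step gives "qaRL", and the second then gives "qarl".

qarl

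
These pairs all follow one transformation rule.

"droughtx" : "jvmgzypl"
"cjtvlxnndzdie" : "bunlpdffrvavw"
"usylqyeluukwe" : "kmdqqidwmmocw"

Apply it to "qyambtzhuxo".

qiesltzrpmg

The rule is to shift every letter 8 places backward in the alphabet (wrapping around), then swap each adjacent pair of characters (1↔2, 3↔4, ...).
"qyambtzhuxo" → "iqsetlrzmpg" → "qiesltzrpmg".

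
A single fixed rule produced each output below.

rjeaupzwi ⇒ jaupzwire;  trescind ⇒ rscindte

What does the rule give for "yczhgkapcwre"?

Rule — move the first 2 characters to the end (rotate left by 2), then swap the first and last characters.
Applying that to "yczhgkapcwre" gives "chgkapcwreyz".

chgkapcwreyz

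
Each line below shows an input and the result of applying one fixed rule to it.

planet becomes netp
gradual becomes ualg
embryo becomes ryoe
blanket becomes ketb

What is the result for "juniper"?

Each output is the input with this applied: move the last 3 characters to the front (rotate right by 3), then keep only the first 4 characters.
For "juniper", step one produces "perjuni"; step two turns that into "perj".
(Check on "embryo": → "ryoemb" → "ryoe" ✓)

perj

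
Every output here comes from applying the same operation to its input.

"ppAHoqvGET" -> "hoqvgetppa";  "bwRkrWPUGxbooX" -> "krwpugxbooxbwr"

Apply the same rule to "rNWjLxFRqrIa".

The rule is to move the first 3 characters to the end (rotate left by 3), then convert every letter to lowercase.
On "rNWjLxFRqrIa": the first step gives "jLxFRqrIarNW", and the second then gives "jlxfrqriarnw".

jlxfrqriarnw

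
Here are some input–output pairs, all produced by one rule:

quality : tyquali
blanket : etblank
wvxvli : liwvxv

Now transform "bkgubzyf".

yfbkgubz

Looking at the pairs, the operation is to move the last 2 characters to the front (rotate right by 2).
So "bkgubzyf" becomes "yfbkgubz".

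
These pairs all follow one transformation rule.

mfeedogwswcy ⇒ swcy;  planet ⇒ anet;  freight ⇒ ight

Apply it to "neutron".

tron

Rule — keep only the last 4 characters.
Doing the same to "neutron": "tron".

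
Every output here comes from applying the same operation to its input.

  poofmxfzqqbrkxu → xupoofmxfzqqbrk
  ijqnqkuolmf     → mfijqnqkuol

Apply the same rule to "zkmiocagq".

gqzkmioca

The rule is to move the last 2 characters to the front (rotate right by 2).
"zkmiocagq" → "gqzkmioca".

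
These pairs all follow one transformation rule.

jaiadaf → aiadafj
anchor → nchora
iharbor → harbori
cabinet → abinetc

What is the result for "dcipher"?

The rule is to move the first character to the end.
Doing the same to "dcipher": "cipherd".

cipherd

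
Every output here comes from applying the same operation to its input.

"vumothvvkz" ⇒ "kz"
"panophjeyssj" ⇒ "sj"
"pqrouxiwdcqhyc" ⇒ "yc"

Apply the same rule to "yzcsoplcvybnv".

What's happening: keep only the last 2 characters.
On "yzcsoplcvybnv" that produces "nv".

nv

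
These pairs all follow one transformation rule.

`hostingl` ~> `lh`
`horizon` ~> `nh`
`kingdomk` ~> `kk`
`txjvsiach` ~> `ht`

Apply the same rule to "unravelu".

uu

The transformation: move the last character to the front, then keep only the first 2 characters.
Applying both steps to "unravelu": "uunravel", then "uu".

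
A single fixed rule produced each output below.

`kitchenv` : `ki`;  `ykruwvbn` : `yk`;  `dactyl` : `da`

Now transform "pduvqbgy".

Looking at the pairs, the operation is to keep only the first 2 characters.
"pduvqbgy" → "pd".

pd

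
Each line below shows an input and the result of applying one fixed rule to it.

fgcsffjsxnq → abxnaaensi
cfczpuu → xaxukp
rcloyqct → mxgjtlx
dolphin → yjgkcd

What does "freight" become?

The rule is to delete the last character, then shift every letter 5 places backward in the alphabet (wrapping around).
Applying both steps to "freight": "freigh", then "amzdbc".

amzdbc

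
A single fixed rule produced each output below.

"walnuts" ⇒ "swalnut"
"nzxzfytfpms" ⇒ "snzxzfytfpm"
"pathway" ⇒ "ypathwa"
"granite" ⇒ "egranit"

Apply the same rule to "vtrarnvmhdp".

pvtrarnvmhd

Rule — move the last character to the front.
So "vtrarnvmhdp" becomes "pvtrarnvmhd".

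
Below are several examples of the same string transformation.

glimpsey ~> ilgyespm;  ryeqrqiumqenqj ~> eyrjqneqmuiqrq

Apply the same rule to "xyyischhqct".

yyxtcqhhcsi

Each output is the input with this applied: move the first 3 characters to the end (rotate left by 3), then reverse the string.
Starting from "xyyischhqct": after the first operation, "ischhqctxyy"; after the second, "yyxtcqhhcsi".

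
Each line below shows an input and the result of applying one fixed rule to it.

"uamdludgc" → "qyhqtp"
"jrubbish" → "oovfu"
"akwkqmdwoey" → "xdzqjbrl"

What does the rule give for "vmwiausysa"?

vnhflfn

The rule is to shift every letter 13 places forward in the alphabet (wrapping around) — i.e. ROT13, then delete the first 3 characters.
On "vmwiausysa": the first step gives "izjvnhflfn", and the second then gives "vnhflfn".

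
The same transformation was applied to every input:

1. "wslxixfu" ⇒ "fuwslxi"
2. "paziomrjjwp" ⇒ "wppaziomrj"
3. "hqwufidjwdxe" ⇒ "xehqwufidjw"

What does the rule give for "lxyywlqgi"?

Rule — move the last 2 characters to the front (rotate right by 2), then delete the last character.
On "lxyywlqgi" that produces "gilxyywl".

gilxyywl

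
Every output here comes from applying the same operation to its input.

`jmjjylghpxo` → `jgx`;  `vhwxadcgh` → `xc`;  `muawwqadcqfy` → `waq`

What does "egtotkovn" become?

oo

Looking at the pairs, the operation is to delete the first 2 characters, then keep one character in every 3, starting at position 2 (positions 2nd, 5th, 8th, ...).
Applying that to "egtotkovn" gives "oo".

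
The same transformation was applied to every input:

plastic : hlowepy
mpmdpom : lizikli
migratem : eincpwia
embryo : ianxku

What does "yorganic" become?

What's happening: shift every letter 4 places backward in the alphabet (wrapping around), then swap each adjacent pair of characters (1↔2, 3↔4, ...).
On "yorganic": the first step gives "ukncwjey", and the second then gives "kucnjwye".

kucnjwye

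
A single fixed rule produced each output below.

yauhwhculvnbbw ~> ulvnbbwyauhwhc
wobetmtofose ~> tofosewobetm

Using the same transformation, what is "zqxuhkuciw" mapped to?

kuciwzqxuh

Each output is the input with this applied: swap the front and back halves of the string.
On "zqxuhkuciw" that produces "kuciwzqxuh".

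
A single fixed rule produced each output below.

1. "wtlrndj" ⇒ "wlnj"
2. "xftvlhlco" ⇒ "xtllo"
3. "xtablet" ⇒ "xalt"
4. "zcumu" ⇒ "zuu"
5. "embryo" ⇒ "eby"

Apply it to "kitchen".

kthn

Each output is the input with this applied: keep every other character starting from the first (positions 1st, 3rd, 5th, ...).
Doing the same to "kitchen": "kthn".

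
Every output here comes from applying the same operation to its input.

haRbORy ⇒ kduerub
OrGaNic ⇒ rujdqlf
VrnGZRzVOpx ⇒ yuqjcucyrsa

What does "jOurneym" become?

mrxuqhbp

What's happening: shift every letter 3 places forward in the alphabet (wrapping around), then convert every letter to lowercase.
"jOurneym" → "mRxuqhbp" → "mrxuqhbp".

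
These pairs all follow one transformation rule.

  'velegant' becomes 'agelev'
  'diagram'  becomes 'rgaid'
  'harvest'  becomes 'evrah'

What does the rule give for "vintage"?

atniv

In each case the input is transformed by: delete the last 2 characters, then reverse the string.
"vintage" → "vinta" → "atniv".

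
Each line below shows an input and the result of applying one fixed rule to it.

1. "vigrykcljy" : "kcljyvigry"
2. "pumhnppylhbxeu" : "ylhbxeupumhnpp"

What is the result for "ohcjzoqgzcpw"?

qgzcpwohcjzo

The rule is to swap the front and back halves of the string.
So "ohcjzoqgzcpw" becomes "qgzcpwohcjzo".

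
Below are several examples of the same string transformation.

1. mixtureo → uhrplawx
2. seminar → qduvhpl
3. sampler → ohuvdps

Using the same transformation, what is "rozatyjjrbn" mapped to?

uequrcdwbmm

In each case the input is transformed by: move the last 3 characters to the front (rotate right by 3), then shift every letter 3 places forward in the alphabet (wrapping around).
For "rozatyjjrbn", step one produces "rbnrozatyjj"; step two turns that into "uequrcdwbmm".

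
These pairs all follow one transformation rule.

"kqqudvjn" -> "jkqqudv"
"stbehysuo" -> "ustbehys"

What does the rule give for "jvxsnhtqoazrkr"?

kjvxsnhtqoazr

The pattern: delete the last character, then move the last character to the front.
Starting from "jvxsnhtqoazrkr": after the first operation, "jvxsnhtqoazrk"; after the second, "kjvxsnhtqoazr".
(Check on "kqqudvjn": → "kqqudvj" → "jkqqudv" ✓)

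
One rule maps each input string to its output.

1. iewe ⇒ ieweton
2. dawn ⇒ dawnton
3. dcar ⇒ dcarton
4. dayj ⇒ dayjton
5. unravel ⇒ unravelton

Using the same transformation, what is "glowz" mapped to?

glowzton

Each output is the input with this applied: append "ton".
On "glowz" that produces "glowzton".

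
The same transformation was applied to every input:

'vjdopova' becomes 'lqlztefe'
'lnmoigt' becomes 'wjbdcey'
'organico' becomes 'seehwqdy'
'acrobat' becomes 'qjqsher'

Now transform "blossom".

In each case the input is transformed by: shift every letter 10 places backward in the alphabet (wrapping around), then move the last 2 characters to the front (rotate right by 2).
Working it through for "blossom": intermediate "rbeiiec", final "ecrbeii".
(Check on "acrobat": → "qsherqj" → "qjqsher" ✓)

ecrbeii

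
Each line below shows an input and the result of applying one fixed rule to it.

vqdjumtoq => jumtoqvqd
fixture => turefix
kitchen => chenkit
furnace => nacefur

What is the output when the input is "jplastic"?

asticjpl

Rule — move the first 3 characters to the end (rotate left by 3).
"jplastic" → "asticjpl".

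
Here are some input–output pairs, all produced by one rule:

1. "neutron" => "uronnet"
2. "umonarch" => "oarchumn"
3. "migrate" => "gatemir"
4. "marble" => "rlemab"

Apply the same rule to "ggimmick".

imickggm

Rule — move the first 3 characters to the end (rotate left by 3), then swap the first and last characters.
"ggimmick" → "mmickggi" → "imickggm".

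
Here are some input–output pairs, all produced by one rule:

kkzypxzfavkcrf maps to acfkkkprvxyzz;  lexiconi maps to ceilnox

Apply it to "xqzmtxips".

The rule is to delete the last character, then sort the characters into alphabetical order.
For "xqzmtxips" the result is "impqtxxz".

impqtxxz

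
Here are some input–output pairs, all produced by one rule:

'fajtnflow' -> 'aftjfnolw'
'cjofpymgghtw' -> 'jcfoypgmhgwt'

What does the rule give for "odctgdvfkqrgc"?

The transformation: swap each adjacent pair of characters (1↔2, 3↔4, ...).
"odctgdvfkqrgc" → "dotcdgfvqkgrc".

dotcdgfvqkgrc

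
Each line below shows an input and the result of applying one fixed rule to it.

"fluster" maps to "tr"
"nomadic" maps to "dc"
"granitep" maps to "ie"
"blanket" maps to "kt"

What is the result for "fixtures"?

In each case the input is transformed by: keep every other character starting from the first (positions 1st, 3rd, 5th, ...), then delete the first 2 characters.
Starting from "fixtures": after the first operation, "fxue"; after the second, "ue".

ue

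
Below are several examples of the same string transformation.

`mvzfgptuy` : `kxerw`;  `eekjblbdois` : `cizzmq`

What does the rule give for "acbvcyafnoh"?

Looking at the pairs, the operation is to shift every letter 2 places backward in the alphabet (wrapping around), then keep every other character starting from the first (positions 1st, 3rd, 5th, ...).
"acbvcyafnoh" → "yzaylf".

yzaylf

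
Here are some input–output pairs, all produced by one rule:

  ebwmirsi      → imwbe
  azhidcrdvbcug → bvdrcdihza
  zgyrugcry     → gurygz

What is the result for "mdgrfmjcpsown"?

spcjmfrgdm

In each case the input is transformed by: reverse the string, then delete the first 3 characters.
"mdgrfmjcpsown" → "nwospcjmfrgdm" → "spcjmfrgdm".
(Check on "azhidcrdvbcug": → "gucbvdrcdihza" → "bvdrcdihza" ✓)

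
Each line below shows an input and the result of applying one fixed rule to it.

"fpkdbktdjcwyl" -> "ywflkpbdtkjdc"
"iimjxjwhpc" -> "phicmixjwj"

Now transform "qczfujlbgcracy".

The pattern: move the last 3 characters to the front (rotate right by 3), then swap each adjacent pair of characters (1↔2, 3↔4, ...).
"qczfujlbgcracy" → "acyqczfujlbgcr" → "caqyzcufljgbrc".

caqyzcufljgbrc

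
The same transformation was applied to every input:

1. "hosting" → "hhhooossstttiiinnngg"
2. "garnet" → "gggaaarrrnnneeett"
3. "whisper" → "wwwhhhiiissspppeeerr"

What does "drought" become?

The transformation: repeat every character 3 times, then delete the last character.
"drought" → "dddrrrooouuuggghhhttt" → "dddrrrooouuuggghhhtt".

dddrrrooouuuggghhhtt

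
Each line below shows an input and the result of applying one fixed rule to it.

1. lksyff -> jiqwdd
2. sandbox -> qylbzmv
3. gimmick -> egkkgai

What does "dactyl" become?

byarwj

In each case the input is transformed by: shift every letter 2 places backward in the alphabet (wrapping around).
Applying that to "dactyl" gives "byarwj".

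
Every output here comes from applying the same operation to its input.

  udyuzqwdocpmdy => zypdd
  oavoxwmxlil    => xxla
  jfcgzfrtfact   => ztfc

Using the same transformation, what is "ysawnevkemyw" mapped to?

What's happening: keep one character in every 3, starting at position 2 (positions 2nd, 5th, 8th, ...), then sort the characters into reverse alphabetical order.
Applying both steps to "ysawnevkemyw": "snky", then "ysnk".
(Check on "jfcgzfrtfact": → "fztc" → "ztfc" ✓)

ysnk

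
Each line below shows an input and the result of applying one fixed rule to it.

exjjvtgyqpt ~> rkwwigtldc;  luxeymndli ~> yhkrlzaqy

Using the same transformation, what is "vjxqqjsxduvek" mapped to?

iwkddwfkqhir

Looking at the pairs, the operation is to delete the last character, then shift every letter 13 places forward in the alphabet (wrapping around) — i.e. ROT13.
"vjxqqjsxduvek" → "vjxqqjsxduve" → "iwkddwfkqhir".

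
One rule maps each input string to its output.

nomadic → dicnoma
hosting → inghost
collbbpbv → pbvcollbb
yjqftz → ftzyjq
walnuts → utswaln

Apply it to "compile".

Looking at the pairs, the operation is to move the last 3 characters to the front (rotate right by 3).
For "compile" the result is "ilecomp".

ilecomp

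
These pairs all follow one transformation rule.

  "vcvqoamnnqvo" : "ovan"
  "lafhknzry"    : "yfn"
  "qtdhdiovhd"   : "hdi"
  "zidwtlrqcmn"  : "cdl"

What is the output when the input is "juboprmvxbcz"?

What's happening: keep one character in every 3, starting at position 3 (positions 3rd, 6th, 9th, ...), then move the last character to the front.
"juboprmvxbcz" → "brxz" → "zbrx".

zbrx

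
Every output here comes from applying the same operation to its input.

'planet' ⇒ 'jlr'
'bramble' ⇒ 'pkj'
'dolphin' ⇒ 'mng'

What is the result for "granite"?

plr

Each output is the input with this applied: keep every other character starting from the second (positions 2nd, 4th, 6th, ...), then shift every letter 2 places backward in the alphabet (wrapping around).
Working it through for "granite": intermediate "rnt", final "plr".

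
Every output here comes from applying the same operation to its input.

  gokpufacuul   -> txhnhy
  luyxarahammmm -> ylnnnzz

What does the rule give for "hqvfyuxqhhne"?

In each case the input is transformed by: shift every letter 13 places forward in the alphabet (wrapping around) — i.e. ROT13, then keep every other character starting from the first (positions 1st, 3rd, 5th, ...).
Starting from "hqvfyuxqhhne": after the first operation, "udislhkduuar"; after the second, "uilkua".

uilkua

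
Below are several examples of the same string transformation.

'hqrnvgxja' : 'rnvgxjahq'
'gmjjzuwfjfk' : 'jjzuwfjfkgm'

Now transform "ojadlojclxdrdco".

adlojclxdrdcooj

What's happening: move the first 2 characters to the end (rotate left by 2).
Applying that to "ojadlojclxdrdco" gives "adlojclxdrdcooj".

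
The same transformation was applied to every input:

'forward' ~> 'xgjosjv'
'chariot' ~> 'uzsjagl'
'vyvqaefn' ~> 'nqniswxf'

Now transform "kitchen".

caluzwf

The rule is to shift every letter 8 places backward in the alphabet (wrapping around).
Doing the same to "kitchen": "caluzwf".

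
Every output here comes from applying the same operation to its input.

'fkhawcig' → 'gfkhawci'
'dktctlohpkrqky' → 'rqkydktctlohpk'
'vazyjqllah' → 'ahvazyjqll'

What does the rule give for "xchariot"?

txchario

The rule is to swap the front and back halves of the string, then move the first 3 characters to the end (rotate left by 3).
Working it through for "xchariot": intermediate "riotxcha", final "txchario".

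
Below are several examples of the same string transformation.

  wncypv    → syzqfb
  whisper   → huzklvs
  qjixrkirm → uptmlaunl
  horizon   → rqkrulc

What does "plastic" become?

Looking at the pairs, the operation is to shift every letter 3 places forward in the alphabet (wrapping around), then move the last 2 characters to the front (rotate right by 2).
Starting from "plastic": after the first operation, "sodvwlf"; after the second, "lfsodvw".

lfsodvw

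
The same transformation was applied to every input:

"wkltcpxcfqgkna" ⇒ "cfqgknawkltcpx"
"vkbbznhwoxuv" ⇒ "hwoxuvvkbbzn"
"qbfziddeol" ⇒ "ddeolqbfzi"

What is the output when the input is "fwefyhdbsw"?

Looking at the pairs, the operation is to swap the front and back halves of the string.
On "fwefyhdbsw" that produces "hdbswfwefy".

hdbswfwefy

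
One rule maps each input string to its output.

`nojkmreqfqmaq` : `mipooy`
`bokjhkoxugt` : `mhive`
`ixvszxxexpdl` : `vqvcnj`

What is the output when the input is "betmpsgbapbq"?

Rule — keep every other character starting from the second (positions 2nd, 4th, 6th, ...), then shift every letter 2 places backward in the alphabet (wrapping around).
"betmpsgbapbq" → "emsbpq" → "ckqzno".

ckqzno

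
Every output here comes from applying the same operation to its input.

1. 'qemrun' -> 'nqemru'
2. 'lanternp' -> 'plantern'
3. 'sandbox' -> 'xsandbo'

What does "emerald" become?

demeral

Each output is the input with this applied: move the last character to the front.
Applying that to "emerald" gives "demeral".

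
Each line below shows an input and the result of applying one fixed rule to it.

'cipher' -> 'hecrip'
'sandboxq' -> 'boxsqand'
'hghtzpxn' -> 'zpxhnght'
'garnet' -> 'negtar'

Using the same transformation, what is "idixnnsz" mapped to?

nnsizdix

The transformation: swap the first and last characters, then swap the front and back halves of the string.
"idixnnsz" → "zdixnnsi" → "nnsizdix".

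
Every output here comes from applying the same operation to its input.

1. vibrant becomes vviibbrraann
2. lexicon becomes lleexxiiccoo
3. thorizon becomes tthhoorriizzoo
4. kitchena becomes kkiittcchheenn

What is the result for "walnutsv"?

wwaallnnuuttss

The rule is to delete the last character, then double every character.
Starting from "walnutsv": after the first operation, "walnuts"; after the second, "wwaallnnuuttss".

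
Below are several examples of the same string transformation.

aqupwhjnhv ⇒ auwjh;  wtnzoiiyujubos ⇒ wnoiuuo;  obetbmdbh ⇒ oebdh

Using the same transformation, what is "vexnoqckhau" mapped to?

vxochu

What's happening: keep every other character starting from the first (positions 1st, 3rd, 5th, ...).
Doing the same to "vexnoqckhau": "vxochu".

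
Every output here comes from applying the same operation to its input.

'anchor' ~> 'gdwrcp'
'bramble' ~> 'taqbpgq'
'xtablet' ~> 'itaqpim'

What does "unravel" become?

atkpgcj

The pattern: shift every letter 11 places backward in the alphabet (wrapping around), then reverse the string.
For "unravel", step one produces "jcgpkta"; step two turns that into "atkpgcj".
(Check on "anchor": → "pcrwdg" → "gdwrcp" ✓)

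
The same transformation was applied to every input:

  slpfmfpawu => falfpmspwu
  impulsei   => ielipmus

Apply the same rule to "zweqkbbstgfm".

What's happening: sort the characters into alphabetical order, then swap each adjacent pair of characters (1↔2, 3↔4, ...).
For "zweqkbbstgfm" the result is "bbfekgqmtszw".
(Check on "slpfmfpawu": → "afflmppsuw" → "falfpmspwu" ✓)

bbfekgqmtszw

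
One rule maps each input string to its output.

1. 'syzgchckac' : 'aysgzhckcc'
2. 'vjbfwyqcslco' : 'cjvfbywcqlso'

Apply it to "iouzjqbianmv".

Rule — swap each adjacent pair of characters (1↔2, 3↔4, ...), then move the last character to the front.
"iouzjqbianmv" → "oizuqjibnavm" → "moizuqjibnav".

moizuqjibnav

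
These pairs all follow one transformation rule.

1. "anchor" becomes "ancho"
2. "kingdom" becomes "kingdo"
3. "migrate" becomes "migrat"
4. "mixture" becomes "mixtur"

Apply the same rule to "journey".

Looking at the pairs, the operation is to delete the last character.
For "journey" the result is "journe".

journe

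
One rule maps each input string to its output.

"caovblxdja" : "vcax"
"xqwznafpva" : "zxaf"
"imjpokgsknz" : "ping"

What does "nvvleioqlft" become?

The rule is to keep one character in every 3, starting at position 1 (positions 1st, 4th, 7th, ...), then swap each adjacent pair of characters (1↔2, 3↔4, ...).
"nvvleioqlft" → "nlof" → "lnfo".

lnfo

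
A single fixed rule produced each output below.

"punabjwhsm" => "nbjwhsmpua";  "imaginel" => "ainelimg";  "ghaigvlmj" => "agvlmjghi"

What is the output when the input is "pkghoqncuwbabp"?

The pattern: move the first 3 characters to the end (rotate left by 3), then swap the first and last characters.
Applying that to "pkghoqncuwbabp" gives "goqncuwbabppkh".

goqncuwbabppkh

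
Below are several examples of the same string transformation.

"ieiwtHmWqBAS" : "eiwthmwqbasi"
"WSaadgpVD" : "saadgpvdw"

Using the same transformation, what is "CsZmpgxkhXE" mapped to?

szmpgxkhxec

The pattern: move the first character to the end, then convert every letter to lowercase.
Applying that to "CsZmpgxkhXE" gives "szmpgxkhxec".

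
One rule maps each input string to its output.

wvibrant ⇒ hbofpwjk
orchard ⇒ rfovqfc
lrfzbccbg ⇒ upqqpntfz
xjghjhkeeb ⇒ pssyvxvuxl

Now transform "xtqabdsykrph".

vdfymgrpoehl

The pattern: reverse the string, then shift every letter 12 places backward in the alphabet (wrapping around).
On "xtqabdsykrph" that produces "vdfymgrpoehl".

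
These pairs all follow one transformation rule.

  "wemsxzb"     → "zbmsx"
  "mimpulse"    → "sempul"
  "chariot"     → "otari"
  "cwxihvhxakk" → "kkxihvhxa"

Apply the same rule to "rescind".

ndsci

In each case the input is transformed by: delete the first 2 characters, then move the last 2 characters to the front (rotate right by 2).
Starting from "rescind": after the first operation, "scind"; after the second, "ndsci".
(Check on "wemsxzb": → "msxzb" → "zbmsx" ✓)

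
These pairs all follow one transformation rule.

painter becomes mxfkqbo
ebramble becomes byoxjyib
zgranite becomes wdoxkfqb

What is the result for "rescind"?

What's happening: shift every letter 3 places backward in the alphabet (wrapping around).
Doing the same to "rescind": "obpzfka".

obpzfka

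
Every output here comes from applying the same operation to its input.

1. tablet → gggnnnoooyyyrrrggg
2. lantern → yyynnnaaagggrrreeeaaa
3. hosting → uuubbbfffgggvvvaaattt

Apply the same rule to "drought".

qqqeeebbbhhhtttuuuggg

Looking at the pairs, the operation is to repeat every character 3 times, then shift every letter 13 places forward in the alphabet (wrapping around) — i.e. ROT13.
Working it through for "drought": intermediate "dddrrrooouuuggghhhttt", final "qqqeeebbbhhhtttuuuggg".
(Check on "hosting": → "hhhooossstttiiinnnggg" → "uuubbbfffgggvvvaaattt" ✓)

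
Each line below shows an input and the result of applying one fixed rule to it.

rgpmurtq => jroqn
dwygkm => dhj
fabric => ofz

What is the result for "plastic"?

pqfz

Rule — delete the first 3 characters, then shift every letter 3 places backward in the alphabet (wrapping around).
Applying that to "plastic" gives "pqfz".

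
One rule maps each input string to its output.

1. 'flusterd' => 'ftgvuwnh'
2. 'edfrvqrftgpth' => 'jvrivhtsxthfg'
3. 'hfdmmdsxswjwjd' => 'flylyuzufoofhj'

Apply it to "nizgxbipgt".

virkdzibkp

In each case the input is transformed by: reverse the string, then shift every letter 2 places forward in the alphabet (wrapping around).
On "nizgxbipgt": the first step gives "tgpibxgzin", and the second then gives "virkdzibkp".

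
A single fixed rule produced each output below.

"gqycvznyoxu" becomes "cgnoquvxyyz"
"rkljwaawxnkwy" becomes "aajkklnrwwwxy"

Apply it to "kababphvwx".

aabbhkpvwx

In each case the input is transformed by: sort the characters into alphabetical order.
For "kababphvwx" the result is "aabbhkpvwx".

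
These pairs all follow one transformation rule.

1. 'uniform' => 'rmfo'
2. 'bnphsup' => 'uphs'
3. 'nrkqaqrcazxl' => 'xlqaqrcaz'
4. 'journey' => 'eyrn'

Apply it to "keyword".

The pattern: delete the first 3 characters, then move the last 2 characters to the front (rotate right by 2).
Applying both steps to "keyword": "word", then "rdwo".

rdwo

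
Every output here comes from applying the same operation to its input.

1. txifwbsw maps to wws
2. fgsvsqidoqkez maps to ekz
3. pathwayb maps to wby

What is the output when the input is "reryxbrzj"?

In each case the input is transformed by: swap each adjacent pair of characters (1↔2, 3↔4, ...), then keep only the last 3 characters.
Working it through for "reryxbrzj": intermediate "eryrbxzrj", final "zrj".

zrj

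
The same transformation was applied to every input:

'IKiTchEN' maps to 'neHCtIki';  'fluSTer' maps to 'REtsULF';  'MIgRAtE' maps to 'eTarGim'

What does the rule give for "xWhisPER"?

repSIHwX

Looking at the pairs, the operation is to reverse the string, then flip the case of every letter.
"xWhisPER" → "REPsihWx" → "repSIHwX".
(Check on "fluSTer": → "reTSulf" → "REtsULF" ✓)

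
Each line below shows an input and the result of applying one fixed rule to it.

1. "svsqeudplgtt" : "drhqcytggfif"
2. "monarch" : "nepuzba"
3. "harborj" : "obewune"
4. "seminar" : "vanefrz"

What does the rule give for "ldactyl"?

pglyyqn

What's happening: shift every letter 13 places forward in the alphabet (wrapping around) — i.e. ROT13, then move the first 3 characters to the end (rotate left by 3).
Doing the same to "ldactyl": "pglyyqn".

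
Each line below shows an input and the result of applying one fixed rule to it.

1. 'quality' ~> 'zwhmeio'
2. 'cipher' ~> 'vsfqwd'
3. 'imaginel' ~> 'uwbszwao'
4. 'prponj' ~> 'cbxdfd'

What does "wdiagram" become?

oufoakrw

Rule — move the first 3 characters to the end (rotate left by 3), then shift every letter 12 places backward in the alphabet (wrapping around).
"wdiagram" → "agramwdi" → "oufoakrw".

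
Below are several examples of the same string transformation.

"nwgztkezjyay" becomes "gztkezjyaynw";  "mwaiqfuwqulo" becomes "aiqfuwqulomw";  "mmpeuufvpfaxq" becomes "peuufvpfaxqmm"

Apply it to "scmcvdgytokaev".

What's happening: move the first 2 characters to the end (rotate left by 2).
Doing the same to "scmcvdgytokaev": "mcvdgytokaevsc".

mcvdgytokaevsc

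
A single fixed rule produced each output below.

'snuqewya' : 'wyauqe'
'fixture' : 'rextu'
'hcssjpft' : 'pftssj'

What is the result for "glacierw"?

erwaci

Each output is the input with this applied: delete the first 2 characters, then move the first 3 characters to the end (rotate left by 3).
"glacierw" → "erwaci".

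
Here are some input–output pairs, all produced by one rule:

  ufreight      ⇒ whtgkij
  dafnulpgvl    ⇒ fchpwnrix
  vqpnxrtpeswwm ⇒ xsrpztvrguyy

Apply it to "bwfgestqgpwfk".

dyhiguvsiryh

Rule — shift every letter 2 places forward in the alphabet (wrapping around), then delete the last character.
For "bwfgestqgpwfk", step one produces "dyhiguvsiryhm"; step two turns that into "dyhiguvsiryh".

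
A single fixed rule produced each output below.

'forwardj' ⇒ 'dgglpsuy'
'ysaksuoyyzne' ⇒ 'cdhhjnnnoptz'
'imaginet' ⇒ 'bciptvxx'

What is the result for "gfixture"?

The pattern: shift every letter 11 places backward in the alphabet (wrapping around), then sort the characters into alphabetical order.
"gfixture" → "vuxmijgt" → "gijmtuvx".

gijmtuvx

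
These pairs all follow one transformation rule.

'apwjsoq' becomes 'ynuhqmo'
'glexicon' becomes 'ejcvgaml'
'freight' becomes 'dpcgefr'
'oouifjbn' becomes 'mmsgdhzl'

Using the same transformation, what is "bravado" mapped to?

zpytybm

Looking at the pairs, the operation is to shift every letter 2 places backward in the alphabet (wrapping around).
Doing the same to "bravado": "zpytybm".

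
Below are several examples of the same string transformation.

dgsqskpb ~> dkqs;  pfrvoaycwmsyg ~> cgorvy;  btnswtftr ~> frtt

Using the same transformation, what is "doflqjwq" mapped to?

In each case the input is transformed by: sort the characters into alphabetical order, then keep every other character starting from the second (positions 2nd, 4th, 6th, ...).
Starting from "doflqjwq": after the first operation, "dfjloqqw"; after the second, "flqw".

flqw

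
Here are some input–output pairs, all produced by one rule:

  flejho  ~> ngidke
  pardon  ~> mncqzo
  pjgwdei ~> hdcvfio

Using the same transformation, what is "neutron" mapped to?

What's happening: shift every letter 1 place backward in the alphabet (wrapping around), then reverse the string.
For "neutron", step one produces "mdtsqnm"; step two turns that into "mnqstdm".

mnqstdm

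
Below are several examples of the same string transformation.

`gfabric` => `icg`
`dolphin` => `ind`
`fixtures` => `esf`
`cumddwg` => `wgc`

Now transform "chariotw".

The transformation: move the first character to the end, then keep only the last 3 characters.
Applying that to "chariotw" gives "twc".

twc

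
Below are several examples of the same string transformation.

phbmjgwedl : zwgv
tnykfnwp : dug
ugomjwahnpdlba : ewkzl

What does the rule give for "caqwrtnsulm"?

Looking at the pairs, the operation is to keep one character in every 3, starting at position 1 (positions 1st, 4th, 7th, ...), then shift every letter 10 places forward in the alphabet (wrapping around).
Applying both steps to "caqwrtnsulm": "cwnl", then "mgxv".
(Check on "ugomjwahnpdlba": → "umapb" → "ewkzl" ✓)

mgxv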